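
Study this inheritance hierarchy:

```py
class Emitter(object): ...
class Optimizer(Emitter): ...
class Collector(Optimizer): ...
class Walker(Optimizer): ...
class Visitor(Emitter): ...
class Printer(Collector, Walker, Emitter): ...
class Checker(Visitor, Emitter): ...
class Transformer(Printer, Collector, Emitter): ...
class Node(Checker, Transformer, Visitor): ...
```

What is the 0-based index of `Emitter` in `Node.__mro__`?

L[Node] = Node + merge(L[Checker], L[Transformer], L[Visitor], [Checker Transformer Visitor])
  take Checker:  [Checker Visitor Emitter object] + [Transformer Printer Collector Walker Optimizer Emitter object] + [Visitor Emitter object] + [Checker Transformer Visitor]
  take Transformer:  [Visitor Emitter object] + [Transformer Printer Collector Walker Optimizer Emitter object] + [Visitor Emitter object] + [Transformer Visitor]
  take Visitor:  [Visitor Emitter object] + [Printer Collector Walker Optimizer Emitter object] + [Visitor Emitter object] + [Visitor]
  take Printer:  [Emitter object] + [Printer Collector Walker Optimizer Emitter object] + [Emitter object]
  take Collector:  [Emitter object] + [Collector Walker Optimizer Emitter object] + [Emitter object]
  take Walker:  [Emitter object] + [Walker Optimizer Emitter object] + [Emitter object]
  take Optimizer:  [Emitter object] + [Optimizer Emitter object] + [Emitter object]
  take Emitter:  [Emitter object] + [Emitter object] + [Emitter object]
  take object:  [object] + [object] + [object]
MRO: Node Checker Transformer Visitor Printer Collector Walker Optimizer Emitter object
Emitter sits at index 8.

8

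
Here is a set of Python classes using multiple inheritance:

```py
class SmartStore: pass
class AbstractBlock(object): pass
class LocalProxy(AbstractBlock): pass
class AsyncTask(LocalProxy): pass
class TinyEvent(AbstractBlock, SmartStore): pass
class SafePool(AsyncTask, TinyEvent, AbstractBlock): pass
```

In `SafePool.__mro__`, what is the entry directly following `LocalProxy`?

TinyEvent

L[SafePool] = SafePool + merge(L[AsyncTask], L[TinyEvent], L[AbstractBlock], [AsyncTask TinyEvent AbstractBlock])
  take AsyncTask:  [AsyncTask LocalProxy AbstractBlock object] + [TinyEvent AbstractBlock SmartStore object] + [AbstractBlock object] + [AsyncTask TinyEvent AbstractBlock]
  take LocalProxy:  [LocalProxy AbstractBlock object] + [TinyEvent AbstractBlock SmartStore object] + [AbstractBlock object] + [TinyEvent AbstractBlock]
  take TinyEvent:  [AbstractBlock object] + [TinyEvent AbstractBlock SmartStore object] + [AbstractBlock object] + [TinyEvent AbstractBlock]
  take AbstractBlock:  [AbstractBlock object] + [AbstractBlock SmartStore object] + [AbstractBlock object] + [AbstractBlock]
  take SmartStore:  [object] + [SmartStore object] + [object]
  take object:  [object] + [object] + [object]
MRO: SafePool AsyncTask LocalProxy TinyEvent AbstractBlock SmartStore object
LocalProxy is at position 2; next is TinyEvent.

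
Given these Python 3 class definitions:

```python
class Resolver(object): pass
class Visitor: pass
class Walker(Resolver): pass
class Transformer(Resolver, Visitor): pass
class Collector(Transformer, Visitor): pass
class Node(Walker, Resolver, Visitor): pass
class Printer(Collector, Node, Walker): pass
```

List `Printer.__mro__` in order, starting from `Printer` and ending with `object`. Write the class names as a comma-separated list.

L[Printer] = Printer + merge(L[Collector], L[Node], L[Walker], [Collector Node Walker])
  take Collector:  [Collector Transformer Resolver Visitor object] + [Node Walker Resolver Visitor object] + [Walker Resolver object] + [Collector Node Walker]
  take Transformer:  [Transformer Resolver Visitor object] + [Node Walker Resolver Visitor object] + [Walker Resolver object] + [Node Walker]
  take Node:  [Resolver Visitor object] + [Node Walker Resolver Visitor object] + [Walker Resolver object] + [Node Walker]
  take Walker:  [Resolver Visitor object] + [Walker Resolver Visitor object] + [Walker Resolver object] + [Walker]
  take Resolver:  [Resolver Visitor object] + [Resolver Visitor object] + [Resolver object]
  take Visitor:  [Visitor object] + [Visitor object] + [object]
  take object:  [object] + [object] + [object]

Printer, Collector, Transformer, Node, Walker, Resolver, Visitor, object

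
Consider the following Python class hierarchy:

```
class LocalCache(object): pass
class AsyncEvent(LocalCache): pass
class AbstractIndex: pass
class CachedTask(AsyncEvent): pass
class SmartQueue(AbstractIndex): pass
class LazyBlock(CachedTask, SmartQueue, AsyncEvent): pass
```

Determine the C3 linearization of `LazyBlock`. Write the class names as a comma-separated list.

LazyBlock, CachedTask, SmartQueue, AsyncEvent, LocalCache, AbstractIndex, object

L[LazyBlock] = LazyBlock + merge(L[CachedTask], L[SmartQueue], L[AsyncEvent], [CachedTask SmartQueue AsyncEvent])
  take CachedTask:  [CachedTask AsyncEvent LocalCache object] + [SmartQueue AbstractIndex object] + [AsyncEvent LocalCache object] + [CachedTask SmartQueue AsyncEvent]
  take SmartQueue:  [AsyncEvent LocalCache object] + [SmartQueue AbstractIndex object] + [AsyncEvent LocalCache object] + [SmartQueue AsyncEvent]
  take AsyncEvent:  [AsyncEvent LocalCache object] + [AbstractIndex object] + [AsyncEvent LocalCache object] + [AsyncEvent]
  take LocalCache:  [LocalCache object] + [AbstractIndex object] + [LocalCache object]
  take AbstractIndex:  [object] + [AbstractIndex object] + [object]
  take object:  [object] + [object] + [object]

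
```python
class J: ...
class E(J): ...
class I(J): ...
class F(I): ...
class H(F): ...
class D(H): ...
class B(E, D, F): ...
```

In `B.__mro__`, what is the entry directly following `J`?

object

L[B] = B + merge(L[E], L[D], L[F], [E D F])
  take E:  [E J object] + [D H F I J object] + [F I J object] + [E D F]
  take D:  [J object] + [D H F I J object] + [F I J object] + [D F]
  take H:  [J object] + [H F I J object] + [F I J object] + [F]
  take F:  [J object] + [F I J object] + [F I J object] + [F]
  take I:  [J object] + [I J object] + [I J object]
  take J:  [J object] + [J object] + [J object]
  take object:  [object] + [object] + [object]
MRO: B E D H F I J object
J is at position 6; next is object.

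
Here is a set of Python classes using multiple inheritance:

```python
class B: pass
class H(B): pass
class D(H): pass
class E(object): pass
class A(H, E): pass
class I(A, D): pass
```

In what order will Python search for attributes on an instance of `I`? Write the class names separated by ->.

I -> A -> D -> H -> B -> E -> object

L[I] = I + merge(L[A], L[D], [A D])
  take A:  [A H B E object] + [D H B object] + [A D]
  take D:  [H B E object] + [D H B object] + [D]
  take H:  [H B E object] + [H B object]
  take B:  [B E object] + [B object]
  take E:  [E object] + [object]
  take object:  [object] + [object]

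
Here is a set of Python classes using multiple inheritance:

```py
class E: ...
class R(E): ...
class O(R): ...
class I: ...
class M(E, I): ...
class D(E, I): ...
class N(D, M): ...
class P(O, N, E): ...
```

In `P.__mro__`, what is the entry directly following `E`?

L[P] = P + merge(L[O], L[N], L[E], [O N E])
  take O:  [O R E object] + [N D M E I object] + [E object] + [O N E]
  take R:  [R E object] + [N D M E I object] + [E object] + [N E]
  take N:  [E object] + [N D M E I object] + [E object] + [N E]
  take D:  [E object] + [D M E I object] + [E object] + [E]
  take M:  [E object] + [M E I object] + [E object] + [E]
  take E:  [E object] + [E I object] + [E object] + [E]
  take I:  [object] + [I object] + [object]
  take object:  [object] + [object] + [object]
MRO: P O R N D M E I object
E is at position 6; next is I.

I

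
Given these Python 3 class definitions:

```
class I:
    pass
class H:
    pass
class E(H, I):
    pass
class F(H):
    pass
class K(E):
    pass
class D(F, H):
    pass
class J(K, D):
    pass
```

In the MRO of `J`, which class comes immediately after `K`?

L[J] = J + merge(L[K], L[D], [K D])
  take K:  [K E H I object] + [D F H object] + [K D]
  take E:  [E H I object] + [D F H object] + [D]
  take D:  [H I object] + [D F H object] + [D]
  take F:  [H I object] + [F H object]
  take H:  [H I object] + [H object]
  take I:  [I object] + [object]
  take object:  [object] + [object]
MRO: J K E D F H I object
K is at position 1; next is E.

E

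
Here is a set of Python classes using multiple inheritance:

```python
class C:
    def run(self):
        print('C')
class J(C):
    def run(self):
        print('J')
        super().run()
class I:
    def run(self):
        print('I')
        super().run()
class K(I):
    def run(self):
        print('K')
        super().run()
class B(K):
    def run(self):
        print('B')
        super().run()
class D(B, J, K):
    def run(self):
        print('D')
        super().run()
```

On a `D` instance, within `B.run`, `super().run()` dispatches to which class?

J

L[D] = D + merge(L[B], L[J], L[K], [B J K])
  take B:  [B K I object] + [J C object] + [K I object] + [B J K]
  take J:  [K I object] + [J C object] + [K I object] + [J K]
  take K:  [K I object] + [C object] + [K I object] + [K]
  take I:  [I object] + [C object] + [I object]
  take C:  [object] + [C object] + [object]
  take object:  [object] + [object] + [object]
MRO: D B J K I C object
super() in B.run on a D instance goes to the class after B in D's MRO: J.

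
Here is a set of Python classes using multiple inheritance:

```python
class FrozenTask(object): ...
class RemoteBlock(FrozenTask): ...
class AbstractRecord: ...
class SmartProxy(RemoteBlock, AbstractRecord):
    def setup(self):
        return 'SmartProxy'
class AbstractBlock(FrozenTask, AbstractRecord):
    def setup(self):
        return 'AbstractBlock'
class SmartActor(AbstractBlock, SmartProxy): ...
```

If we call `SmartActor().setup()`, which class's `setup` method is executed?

AbstractBlock

L[SmartActor] = SmartActor + merge(L[AbstractBlock], L[SmartProxy], [AbstractBlock SmartProxy])
  take AbstractBlock:  [AbstractBlock FrozenTask AbstractRecord object] + [SmartProxy RemoteBlock FrozenTask AbstractRecord object] + [AbstractBlock SmartProxy]
  take SmartProxy:  [FrozenTask AbstractRecord object] + [SmartProxy RemoteBlock FrozenTask AbstractRecord object] + [SmartProxy]
  take RemoteBlock:  [FrozenTask AbstractRecord object] + [RemoteBlock FrozenTask AbstractRecord object]
  take FrozenTask:  [FrozenTask AbstractRecord object] + [FrozenTask AbstractRecord object]
  take AbstractRecord:  [AbstractRecord object] + [AbstractRecord object]
  take object:  [object] + [object]
MRO: SmartActor AbstractBlock SmartProxy RemoteBlock FrozenTask AbstractRecord object
setup is defined in: AbstractBlock, SmartProxy. First along the MRO is AbstractBlock.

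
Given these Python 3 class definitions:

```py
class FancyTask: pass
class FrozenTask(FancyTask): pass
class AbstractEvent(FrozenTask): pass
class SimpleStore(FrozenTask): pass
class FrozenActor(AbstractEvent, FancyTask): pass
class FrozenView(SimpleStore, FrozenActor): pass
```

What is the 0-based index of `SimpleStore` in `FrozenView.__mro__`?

L[FrozenView] = FrozenView + merge(L[SimpleStore], L[FrozenActor], [SimpleStore FrozenActor])
  take SimpleStore:  [SimpleStore FrozenTask FancyTask object] + [FrozenActor AbstractEvent FrozenTask FancyTask object] + [SimpleStore FrozenActor]
  take FrozenActor:  [FrozenTask FancyTask object] + [FrozenActor AbstractEvent FrozenTask FancyTask object] + [FrozenActor]
  take AbstractEvent:  [FrozenTask FancyTask object] + [AbstractEvent FrozenTask FancyTask object]
  take FrozenTask:  [FrozenTask FancyTask object] + [FrozenTask FancyTask object]
  take FancyTask:  [FancyTask object] + [FancyTask object]
  take object:  [object] + [object]
MRO: FrozenView SimpleStore FrozenActor AbstractEvent FrozenTask FancyTask object
SimpleStore sits at index 1.

1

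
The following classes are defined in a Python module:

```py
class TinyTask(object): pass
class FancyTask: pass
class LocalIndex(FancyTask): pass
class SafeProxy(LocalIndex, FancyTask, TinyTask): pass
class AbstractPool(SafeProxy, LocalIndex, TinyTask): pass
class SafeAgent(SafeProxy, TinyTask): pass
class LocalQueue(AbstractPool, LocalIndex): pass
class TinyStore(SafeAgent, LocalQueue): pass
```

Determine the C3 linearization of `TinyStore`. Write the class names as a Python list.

L[TinyStore] = TinyStore + merge(L[SafeAgent], L[LocalQueue], [SafeAgent LocalQueue])
  take SafeAgent:  [SafeAgent SafeProxy LocalIndex FancyTask TinyTask object] + [LocalQueue AbstractPool SafeProxy LocalIndex FancyTask TinyTask object] + [SafeAgent LocalQueue]
  take LocalQueue:  [SafeProxy LocalIndex FancyTask TinyTask object] + [LocalQueue AbstractPool SafeProxy LocalIndex FancyTask TinyTask object] + [LocalQueue]
  take AbstractPool:  [SafeProxy LocalIndex FancyTask TinyTask object] + [AbstractPool SafeProxy LocalIndex FancyTask TinyTask object]
  take SafeProxy:  [SafeProxy LocalIndex FancyTask TinyTask object] + [SafeProxy LocalIndex FancyTask TinyTask object]
  take LocalIndex:  [LocalIndex FancyTask TinyTask object] + [LocalIndex FancyTask TinyTask object]
  take FancyTask:  [FancyTask TinyTask object] + [FancyTask TinyTask object]
  take TinyTask:  [TinyTask object] + [TinyTask object]
  take object:  [object] + [object]

[TinyStore, SafeAgent, LocalQueue, AbstractPool, SafeProxy, LocalIndex, FancyTask, TinyTask, object]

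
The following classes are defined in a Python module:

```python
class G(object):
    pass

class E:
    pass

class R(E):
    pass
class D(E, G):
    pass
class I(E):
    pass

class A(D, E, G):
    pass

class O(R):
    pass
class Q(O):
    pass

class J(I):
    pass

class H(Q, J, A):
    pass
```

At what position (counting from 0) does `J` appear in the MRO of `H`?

L[H] = H + merge(L[Q], L[J], L[A], [Q J A])
  take Q:  [Q O R E object] + [J I E object] + [A D E G object] + [Q J A]
  take O:  [O R E object] + [J I E object] + [A D E G object] + [J A]
  take R:  [R E object] + [J I E object] + [A D E G object] + [J A]
  take J:  [E object] + [J I E object] + [A D E G object] + [J A]
  take I:  [E object] + [I E object] + [A D E G object] + [A]
  take A:  [E object] + [E object] + [A D E G object] + [A]
  take D:  [E object] + [E object] + [D E G object]
  take E:  [E object] + [E object] + [E G object]
  take G:  [object] + [object] + [G object]
  take object:  [object] + [object] + [object]
MRO: H Q O R J I A D E G object
J sits at index 4.

4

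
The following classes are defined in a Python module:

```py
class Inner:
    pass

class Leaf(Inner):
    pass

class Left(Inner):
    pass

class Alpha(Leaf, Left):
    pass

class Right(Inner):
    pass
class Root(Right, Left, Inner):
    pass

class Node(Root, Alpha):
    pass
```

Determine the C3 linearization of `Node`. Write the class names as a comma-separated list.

Node, Root, Right, Alpha, Leaf, Left, Inner, object

L[Node] = Node + merge(L[Root], L[Alpha], [Root Alpha])
  take Root:  [Root Right Left Inner object] + [Alpha Leaf Left Inner object] + [Root Alpha]
  take Right:  [Right Left Inner object] + [Alpha Leaf Left Inner object] + [Alpha]
  take Alpha:  [Left Inner object] + [Alpha Leaf Left Inner object] + [Alpha]
  take Leaf:  [Left Inner object] + [Leaf Left Inner object]
  take Left:  [Left Inner object] + [Left Inner object]
  take Inner:  [Inner object] + [Inner object]
  take object:  [object] + [object]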